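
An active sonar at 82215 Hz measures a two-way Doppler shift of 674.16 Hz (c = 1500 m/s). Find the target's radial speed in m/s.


6.15 m/s


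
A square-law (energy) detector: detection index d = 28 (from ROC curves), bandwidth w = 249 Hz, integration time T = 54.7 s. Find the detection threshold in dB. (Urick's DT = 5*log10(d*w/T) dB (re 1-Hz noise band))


DT = 5*log10(d*w/T) = 5*log10(28 * 249 / 54.7) = 5*log10(127.46) = 10.53

10.53 dB


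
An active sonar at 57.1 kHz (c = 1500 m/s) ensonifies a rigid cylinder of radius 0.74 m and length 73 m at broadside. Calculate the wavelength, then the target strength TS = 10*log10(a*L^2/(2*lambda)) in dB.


Step 1: lambda = c/f = 1500/57100 = 0.02627 m
Step 2: TS = 10*log10(a*L^2/(2*lambda)) = 10*log10(0.74*73^2/(2*0.02627)) = 48.75

48.75 dB


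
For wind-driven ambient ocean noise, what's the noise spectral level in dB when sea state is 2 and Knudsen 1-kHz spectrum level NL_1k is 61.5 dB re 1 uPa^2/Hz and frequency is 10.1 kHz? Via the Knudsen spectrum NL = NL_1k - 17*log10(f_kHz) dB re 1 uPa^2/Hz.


NL = NL_1k - 17*log10(f_kHz) = 61.5 - 17*log10(10.1) = 61.5 - (17.07) = 44.43

44.43 dB


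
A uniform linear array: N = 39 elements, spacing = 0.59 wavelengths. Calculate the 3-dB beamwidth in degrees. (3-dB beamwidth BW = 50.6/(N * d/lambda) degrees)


2.2 deg


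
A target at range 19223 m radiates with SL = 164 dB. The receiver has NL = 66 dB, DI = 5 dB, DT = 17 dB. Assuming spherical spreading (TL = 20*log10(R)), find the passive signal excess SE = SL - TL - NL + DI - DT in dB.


Step 1: TL = 20*log10(19223) = 85.68 dB
Step 2: SE = 164 - 85.68 - 66 + 5 - 17 = 0.32

0.32 dB


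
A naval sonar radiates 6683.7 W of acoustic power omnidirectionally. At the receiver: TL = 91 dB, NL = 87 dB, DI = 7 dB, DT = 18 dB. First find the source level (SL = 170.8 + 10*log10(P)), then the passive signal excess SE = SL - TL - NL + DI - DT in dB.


Step 1: SL = 170.8 + 10*log10(6683.7) = 209.05 dB
Step 2: SE = SL - TL - NL + DI - DT = 209.05 - 91 - 87 + 7 - 18 = 20.05

20.05 dB


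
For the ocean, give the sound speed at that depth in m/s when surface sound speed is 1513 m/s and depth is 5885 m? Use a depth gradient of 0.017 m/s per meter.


c = 1513 + 0.017 * 5885 = 1613.045

1613.045 m/s


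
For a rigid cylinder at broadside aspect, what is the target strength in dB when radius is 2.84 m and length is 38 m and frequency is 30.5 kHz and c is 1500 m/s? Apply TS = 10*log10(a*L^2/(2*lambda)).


lambda = 1500/30500 = 0.04918 m
TS = 10*log10(2.84*38^2/(2*0.04918)) = 46.2

46.2 dB


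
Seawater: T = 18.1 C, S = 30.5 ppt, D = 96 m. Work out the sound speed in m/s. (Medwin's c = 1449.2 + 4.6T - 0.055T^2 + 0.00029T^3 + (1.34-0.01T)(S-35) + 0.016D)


c = 1449.2 + 4.6*18.1 - 0.055*18.1^2 + 0.00029*18.1^3 + (1.34 - 0.01*18.1)*(30.5 - 35) + 0.016*96 = 1512.48

1512.48 m/s


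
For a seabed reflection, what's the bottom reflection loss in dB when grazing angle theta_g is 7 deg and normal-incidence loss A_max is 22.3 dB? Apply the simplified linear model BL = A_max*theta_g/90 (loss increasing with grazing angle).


1.73 dB


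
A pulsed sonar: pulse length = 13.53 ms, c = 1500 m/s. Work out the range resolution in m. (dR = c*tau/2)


dR = c*tau/2 = 1500 * 13.53e-3 / 2 = 10.1475

10.1475 m


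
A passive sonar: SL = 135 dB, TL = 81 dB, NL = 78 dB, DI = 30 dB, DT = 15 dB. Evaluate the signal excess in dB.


-9 dB


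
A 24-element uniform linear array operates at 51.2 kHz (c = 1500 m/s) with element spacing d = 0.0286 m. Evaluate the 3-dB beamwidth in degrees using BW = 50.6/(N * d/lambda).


Step 1: lambda = 1500/51200 = 0.0293 m
Step 2: d/lambda = 0.0286/0.0293 = 0.9761
Step 3: BW = 50.6/(N * d/lambda) = 50.6/(24 * 0.9761) = 2.16

2.16 deg


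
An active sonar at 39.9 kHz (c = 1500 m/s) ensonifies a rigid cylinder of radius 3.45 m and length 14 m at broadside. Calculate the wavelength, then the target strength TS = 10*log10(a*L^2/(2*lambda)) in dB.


Step 1: lambda = c/f = 1500/39900 = 0.03759 m
Step 2: TS = 10*log10(a*L^2/(2*lambda)) = 10*log10(3.45*14^2/(2*0.03759)) = 39.54

39.54 dB


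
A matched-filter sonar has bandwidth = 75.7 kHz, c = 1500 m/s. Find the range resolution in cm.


dR = c/(2*BW) = 1500 / (2 * 75.7e3) = 0.0099 m = 0.99 cm

0.99 cm


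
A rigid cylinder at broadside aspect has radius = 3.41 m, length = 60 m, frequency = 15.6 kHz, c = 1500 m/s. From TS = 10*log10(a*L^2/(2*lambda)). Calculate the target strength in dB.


lambda = 1500/15600 = 0.09615 m
TS = 10*log10(3.41*60^2/(2*0.09615)) = 48.05

48.05 dB


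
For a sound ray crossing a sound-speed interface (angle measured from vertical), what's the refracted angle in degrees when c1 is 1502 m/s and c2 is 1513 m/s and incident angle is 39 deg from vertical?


sin(theta2) = (c2/c1)*sin(theta1) = (1513/1502)*sin(39 deg) = 0.63393
theta2 = arcsin(0.63393) = 39.34

39.34 deg


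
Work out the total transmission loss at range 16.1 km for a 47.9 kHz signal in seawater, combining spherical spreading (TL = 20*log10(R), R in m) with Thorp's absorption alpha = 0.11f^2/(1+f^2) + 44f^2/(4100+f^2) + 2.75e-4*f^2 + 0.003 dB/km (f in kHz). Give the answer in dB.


350.3 dB


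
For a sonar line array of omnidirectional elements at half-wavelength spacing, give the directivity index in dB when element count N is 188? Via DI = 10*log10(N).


22.74 dB


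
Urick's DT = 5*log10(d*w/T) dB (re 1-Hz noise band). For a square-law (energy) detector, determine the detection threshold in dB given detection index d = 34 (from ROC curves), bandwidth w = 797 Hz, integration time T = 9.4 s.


DT = 5*log10(d*w/T) = 5*log10(34 * 797 / 9.4) = 5*log10(2882.77) = 17.3

17.3 dB


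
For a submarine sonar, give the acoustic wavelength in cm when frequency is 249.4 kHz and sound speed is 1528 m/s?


lambda = c/f = 1528 / 249400 = 0.0061 m = 0.61 cm

0.61 cm


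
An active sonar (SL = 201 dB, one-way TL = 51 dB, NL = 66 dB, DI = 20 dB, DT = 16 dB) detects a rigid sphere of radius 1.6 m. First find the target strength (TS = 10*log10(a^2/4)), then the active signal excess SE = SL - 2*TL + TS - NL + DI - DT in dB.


Step 1: TS = 10*log10(1.6^2/4) = -1.94 dB
Step 2: SE = SL - 2*TL + TS - NL + DI - DT = 201 - 2*51 + (-1.94) - 66 + 20 - 16 = 35.06

35.06 dB


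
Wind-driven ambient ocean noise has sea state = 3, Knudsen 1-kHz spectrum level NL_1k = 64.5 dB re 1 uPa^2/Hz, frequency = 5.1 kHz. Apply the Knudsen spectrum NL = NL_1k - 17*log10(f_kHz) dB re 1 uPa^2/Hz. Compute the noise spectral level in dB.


52.47 dB


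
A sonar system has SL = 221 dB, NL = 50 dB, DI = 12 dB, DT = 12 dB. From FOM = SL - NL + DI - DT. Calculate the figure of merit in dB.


FOM = SL - NL + DI - DT = 221 - 50 + 12 - 12 = 171

171 dB


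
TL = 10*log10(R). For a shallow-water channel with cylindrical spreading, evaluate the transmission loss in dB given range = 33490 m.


45.25 dB


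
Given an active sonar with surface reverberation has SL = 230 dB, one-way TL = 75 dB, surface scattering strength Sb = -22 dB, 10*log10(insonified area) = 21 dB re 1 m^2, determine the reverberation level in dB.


79 dB


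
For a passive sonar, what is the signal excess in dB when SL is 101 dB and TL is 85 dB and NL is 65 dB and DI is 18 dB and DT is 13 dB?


-44 dB


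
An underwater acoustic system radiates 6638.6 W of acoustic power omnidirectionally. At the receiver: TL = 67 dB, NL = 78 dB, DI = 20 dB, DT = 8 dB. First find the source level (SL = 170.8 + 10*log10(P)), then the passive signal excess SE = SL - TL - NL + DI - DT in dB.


Step 1: SL = 170.8 + 10*log10(6638.6) = 209.02 dB
Step 2: SE = SL - TL - NL + DI - DT = 209.02 - 67 - 78 + 20 - 8 = 76.02

76.02 dB


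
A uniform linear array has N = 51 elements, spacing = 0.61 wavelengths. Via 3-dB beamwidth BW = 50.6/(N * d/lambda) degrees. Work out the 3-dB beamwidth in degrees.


BW = 50.6 / (51 * 0.61) = 50.6 / 31.11 = 1.63

1.63 deg


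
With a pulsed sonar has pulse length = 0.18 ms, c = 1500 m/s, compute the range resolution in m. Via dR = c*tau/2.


dR = c*tau/2 = 1500 * 0.18e-3 / 2 = 0.135

0.135 m


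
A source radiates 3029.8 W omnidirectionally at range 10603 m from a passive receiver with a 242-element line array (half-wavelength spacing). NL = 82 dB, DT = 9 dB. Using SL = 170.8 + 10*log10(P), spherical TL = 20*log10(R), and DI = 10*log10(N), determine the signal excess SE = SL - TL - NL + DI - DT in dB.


Step 1: SL = 170.8 + 10*log10(3029.8) = 205.61 dB
Step 2: TL = 20*log10(10603) = 80.51 dB
Step 3: DI = 10*log10(242) = 23.84 dB
Step 4: SE = SL - TL - NL + DI - DT = 205.61 - 80.51 - 82 + 23.84 - 9 = 57.94

57.94 dB


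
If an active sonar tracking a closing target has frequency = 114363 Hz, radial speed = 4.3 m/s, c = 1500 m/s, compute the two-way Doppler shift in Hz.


fd = 2*f*v/c = 2 * 114363 * 4.3 / 1500 = 655.68

655.68 Hz


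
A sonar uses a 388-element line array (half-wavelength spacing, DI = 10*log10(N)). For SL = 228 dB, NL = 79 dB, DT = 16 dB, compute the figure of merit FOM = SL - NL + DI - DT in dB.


Step 1: DI = 10*log10(388) = 25.89 dB
Step 2: FOM = SL - NL + DI - DT = 228 - 79 + 25.89 - 16 = 158.89

158.89 dB


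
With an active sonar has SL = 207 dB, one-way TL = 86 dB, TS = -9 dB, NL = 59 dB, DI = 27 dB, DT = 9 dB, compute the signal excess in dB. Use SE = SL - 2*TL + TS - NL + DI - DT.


SE = SL - 2*TL + TS - NL + DI - DT = 207 - 2*86 + (-9) - 59 + 27 - 9 = -15

-15 dB


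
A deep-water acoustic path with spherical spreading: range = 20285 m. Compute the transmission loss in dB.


TL = 20*log10(20285) = 86.14

86.14 dB


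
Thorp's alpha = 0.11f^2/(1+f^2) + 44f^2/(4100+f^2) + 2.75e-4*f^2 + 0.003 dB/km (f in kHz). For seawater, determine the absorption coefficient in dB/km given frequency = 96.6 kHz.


33.248 dB/km


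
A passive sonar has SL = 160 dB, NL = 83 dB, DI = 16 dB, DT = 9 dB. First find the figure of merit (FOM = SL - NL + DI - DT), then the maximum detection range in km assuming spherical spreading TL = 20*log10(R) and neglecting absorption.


Step 1: FOM = SL - NL + DI - DT = 160 - 83 + 16 - 9 = 84 dB
Step 2: at max range FOM = TL = 20*log10(R), so R = 10^(84/20) = 15848.93 m = 15.85 km

15.85 km


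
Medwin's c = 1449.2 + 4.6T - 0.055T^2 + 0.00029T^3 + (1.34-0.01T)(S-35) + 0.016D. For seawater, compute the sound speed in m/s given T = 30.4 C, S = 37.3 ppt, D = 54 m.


c = 1449.2 + 4.6*30.4 - 0.055*30.4^2 + 0.00029*30.4^3 + (1.34 - 0.01*30.4)*(37.3 - 35) + 0.016*54 = 1549.61

1549.61 m/s


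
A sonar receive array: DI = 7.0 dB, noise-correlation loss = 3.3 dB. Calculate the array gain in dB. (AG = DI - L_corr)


AG = DI - L_corr = 7.0 - 3.3 = 3.7

3.7 dB


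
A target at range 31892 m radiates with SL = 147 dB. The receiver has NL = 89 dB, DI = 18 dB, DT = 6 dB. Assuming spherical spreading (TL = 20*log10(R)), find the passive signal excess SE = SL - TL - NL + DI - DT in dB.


Step 1: TL = 20*log10(31892) = 90.07 dB
Step 2: SE = 147 - 90.07 - 89 + 18 - 6 = -20.07

-20.07 dB


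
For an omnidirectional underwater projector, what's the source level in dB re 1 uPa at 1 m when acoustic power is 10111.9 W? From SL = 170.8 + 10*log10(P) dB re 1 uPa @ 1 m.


SL = 170.8 + 10*log10(10111.9) = 170.8 + 40.05 = 210.85

210.85 dB


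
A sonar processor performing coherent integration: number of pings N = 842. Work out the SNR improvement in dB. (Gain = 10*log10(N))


29.25 dB


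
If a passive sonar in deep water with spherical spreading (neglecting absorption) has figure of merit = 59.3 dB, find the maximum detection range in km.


At max range FOM = TL, so 20*log10(R) = 59.3
R = 10^(59.3/20) = 922.57 m = 0.92 km

0.92 km


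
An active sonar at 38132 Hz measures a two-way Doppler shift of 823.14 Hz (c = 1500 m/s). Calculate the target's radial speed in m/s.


From fd = 2*f*v/c, v = c*fd/(2*f) = 1500 * 823.14 / (2*38132) = 16.19

16.19 m/s


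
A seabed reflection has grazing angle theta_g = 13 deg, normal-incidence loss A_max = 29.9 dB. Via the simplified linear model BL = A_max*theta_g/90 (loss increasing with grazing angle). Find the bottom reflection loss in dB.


4.32 dB


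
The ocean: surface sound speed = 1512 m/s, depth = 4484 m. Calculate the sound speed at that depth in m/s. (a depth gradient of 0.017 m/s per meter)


1588.228 m/s


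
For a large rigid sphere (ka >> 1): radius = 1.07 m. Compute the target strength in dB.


TS = 10*log10(1.07^2 / 4) = 10*log10(0.286225) = -5.43

-5.43 dB


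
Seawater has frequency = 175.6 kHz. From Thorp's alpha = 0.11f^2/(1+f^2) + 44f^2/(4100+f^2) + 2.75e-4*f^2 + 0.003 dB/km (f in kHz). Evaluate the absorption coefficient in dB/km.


47.429 dB/km


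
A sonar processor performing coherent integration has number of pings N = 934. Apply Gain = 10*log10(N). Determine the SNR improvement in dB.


Gain = 10*log10(934) = 29.7

29.7 dB


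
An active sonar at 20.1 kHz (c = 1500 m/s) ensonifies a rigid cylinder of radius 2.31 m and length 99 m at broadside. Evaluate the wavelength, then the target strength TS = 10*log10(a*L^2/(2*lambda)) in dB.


Step 1: lambda = c/f = 1500/20100 = 0.07463 m
Step 2: TS = 10*log10(a*L^2/(2*lambda)) = 10*log10(2.31*99^2/(2*0.07463)) = 51.81

51.81 dB


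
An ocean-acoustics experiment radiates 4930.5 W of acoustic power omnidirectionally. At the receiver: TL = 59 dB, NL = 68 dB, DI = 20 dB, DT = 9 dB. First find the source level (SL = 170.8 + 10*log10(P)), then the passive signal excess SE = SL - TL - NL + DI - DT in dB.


Step 1: SL = 170.8 + 10*log10(4930.5) = 207.73 dB
Step 2: SE = SL - TL - NL + DI - DT = 207.73 - 59 - 68 + 20 - 9 = 91.73

91.73 dB


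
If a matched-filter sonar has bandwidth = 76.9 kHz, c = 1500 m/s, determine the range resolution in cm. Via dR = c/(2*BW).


dR = c/(2*BW) = 1500 / (2 * 76.9e3) = 0.0098 m = 0.98 cm

0.98 cm


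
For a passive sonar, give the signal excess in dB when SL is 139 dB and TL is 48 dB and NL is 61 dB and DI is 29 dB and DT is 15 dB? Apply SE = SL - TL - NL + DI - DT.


44 dB


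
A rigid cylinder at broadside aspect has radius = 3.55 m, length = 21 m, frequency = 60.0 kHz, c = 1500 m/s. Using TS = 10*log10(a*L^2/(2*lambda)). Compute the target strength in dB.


lambda = 1500/60000 = 0.025 m
TS = 10*log10(3.55*21^2/(2*0.025)) = 44.96

44.96 dB


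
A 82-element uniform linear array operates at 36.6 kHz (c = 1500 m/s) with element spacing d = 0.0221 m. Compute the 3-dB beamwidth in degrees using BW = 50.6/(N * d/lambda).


1.14 deg


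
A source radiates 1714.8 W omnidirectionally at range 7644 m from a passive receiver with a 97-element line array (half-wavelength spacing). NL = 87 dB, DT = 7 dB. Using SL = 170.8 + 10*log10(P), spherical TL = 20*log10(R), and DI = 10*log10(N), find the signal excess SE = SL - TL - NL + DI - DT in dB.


Step 1: SL = 170.8 + 10*log10(1714.8) = 203.14 dB
Step 2: TL = 20*log10(7644) = 77.67 dB
Step 3: DI = 10*log10(97) = 19.87 dB
Step 4: SE = SL - TL - NL + DI - DT = 203.14 - 77.67 - 87 + 19.87 - 7 = 51.34

51.34 dB


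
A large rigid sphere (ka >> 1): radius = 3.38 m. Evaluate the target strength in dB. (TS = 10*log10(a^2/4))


TS = 10*log10(3.38^2 / 4) = 10*log10(2.8561) = 4.56

4.56 dB


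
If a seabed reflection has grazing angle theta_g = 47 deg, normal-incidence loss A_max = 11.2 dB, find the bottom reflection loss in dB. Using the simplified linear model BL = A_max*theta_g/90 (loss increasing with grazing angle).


5.85 dB


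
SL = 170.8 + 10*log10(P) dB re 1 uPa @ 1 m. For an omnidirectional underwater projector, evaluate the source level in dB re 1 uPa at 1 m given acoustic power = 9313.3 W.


SL = 170.8 + 10*log10(9313.3) = 170.8 + 39.69 = 210.49

210.49 dB


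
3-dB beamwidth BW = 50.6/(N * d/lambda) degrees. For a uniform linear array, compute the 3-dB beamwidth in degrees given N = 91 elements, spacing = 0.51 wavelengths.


BW = 50.6 / (91 * 0.51) = 50.6 / 46.41 = 1.09

1.09 deg


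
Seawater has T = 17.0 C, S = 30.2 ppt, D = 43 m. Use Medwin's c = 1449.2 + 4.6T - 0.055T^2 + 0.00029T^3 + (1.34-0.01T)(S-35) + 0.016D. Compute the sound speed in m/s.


c = 1449.2 + 4.6*17.0 - 0.055*17.0^2 + 0.00029*17.0^3 + (1.34 - 0.01*17.0)*(30.2 - 35) + 0.016*43 = 1508.0

1508.0 m/s


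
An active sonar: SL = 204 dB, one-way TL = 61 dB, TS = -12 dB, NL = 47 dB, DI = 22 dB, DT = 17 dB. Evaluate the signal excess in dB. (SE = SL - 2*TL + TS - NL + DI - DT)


SE = SL - 2*TL + TS - NL + DI - DT = 204 - 2*61 + (-12) - 47 + 22 - 17 = 28

28 dB


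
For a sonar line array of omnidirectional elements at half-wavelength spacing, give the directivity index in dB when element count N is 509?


DI = 10*log10(509) = 27.07

27.07 dB


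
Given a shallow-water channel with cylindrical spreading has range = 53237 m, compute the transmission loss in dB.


TL = 10*log10(53237) = 47.26

47.26 dB


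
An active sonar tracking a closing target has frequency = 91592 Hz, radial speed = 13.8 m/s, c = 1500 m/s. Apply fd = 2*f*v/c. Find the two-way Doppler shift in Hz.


fd = 2*f*v/c = 2 * 91592 * 13.8 / 1500 = 1685.29

1685.29 Hz


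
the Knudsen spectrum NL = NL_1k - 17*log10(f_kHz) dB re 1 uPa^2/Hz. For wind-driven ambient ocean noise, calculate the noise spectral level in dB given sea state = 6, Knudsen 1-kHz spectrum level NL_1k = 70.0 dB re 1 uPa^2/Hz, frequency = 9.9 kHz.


NL = NL_1k - 17*log10(f_kHz) = 70.0 - 17*log10(9.9) = 70.0 - (16.93) = 53.07

53.07 dB


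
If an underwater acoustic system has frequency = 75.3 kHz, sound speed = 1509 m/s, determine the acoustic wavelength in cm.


lambda = c/f = 1509 / 75300 = 0.02 m = 2.0 cm

2.0 cm


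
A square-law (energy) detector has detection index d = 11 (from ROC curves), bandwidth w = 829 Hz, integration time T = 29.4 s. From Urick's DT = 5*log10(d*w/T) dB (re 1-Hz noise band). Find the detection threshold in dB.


12.46 dB


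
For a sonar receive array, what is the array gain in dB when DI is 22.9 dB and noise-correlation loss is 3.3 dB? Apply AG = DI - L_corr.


AG = DI - L_corr = 22.9 - 3.3 = 19.6

19.6 dB


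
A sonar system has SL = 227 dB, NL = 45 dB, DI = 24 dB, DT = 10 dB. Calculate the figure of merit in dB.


FOM = SL - NL + DI - DT = 227 - 45 + 24 - 10 = 196

196 dB


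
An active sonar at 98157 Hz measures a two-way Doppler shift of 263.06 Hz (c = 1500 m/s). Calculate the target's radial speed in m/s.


From fd = 2*f*v/c, v = c*fd/(2*f) = 1500 * 263.06 / (2*98157) = 2.01

2.01 m/s


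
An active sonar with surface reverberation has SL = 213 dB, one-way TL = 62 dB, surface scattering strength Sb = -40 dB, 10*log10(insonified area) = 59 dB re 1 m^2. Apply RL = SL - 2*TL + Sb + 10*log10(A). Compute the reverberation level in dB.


RL = SL - 2*TL + Sb + 10*log10(A) = 213 - 2*62 + (-40) + 59 = 108

108 dB


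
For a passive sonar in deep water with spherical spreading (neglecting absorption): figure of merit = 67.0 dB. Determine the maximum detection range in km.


At max range FOM = TL, so 20*log10(R) = 67.0
R = 10^(67.0/20) = 2238.72 m = 2.24 km

2.24 km


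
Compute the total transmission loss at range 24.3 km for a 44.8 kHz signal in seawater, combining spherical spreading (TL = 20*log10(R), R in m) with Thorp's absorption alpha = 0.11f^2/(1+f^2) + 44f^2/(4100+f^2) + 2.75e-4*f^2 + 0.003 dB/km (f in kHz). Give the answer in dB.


455.25 dB


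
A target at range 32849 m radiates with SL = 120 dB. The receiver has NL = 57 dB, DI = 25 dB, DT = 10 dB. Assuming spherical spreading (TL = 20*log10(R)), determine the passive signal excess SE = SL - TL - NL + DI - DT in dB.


-12.33 dB


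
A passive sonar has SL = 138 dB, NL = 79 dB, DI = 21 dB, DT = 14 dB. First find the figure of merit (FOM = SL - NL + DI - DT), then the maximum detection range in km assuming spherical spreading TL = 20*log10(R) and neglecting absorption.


Step 1: FOM = SL - NL + DI - DT = 138 - 79 + 21 - 14 = 66 dB
Step 2: at max range FOM = TL = 20*log10(R), so R = 10^(66/20) = 1995.26 m = 2.0 km

2.0 km


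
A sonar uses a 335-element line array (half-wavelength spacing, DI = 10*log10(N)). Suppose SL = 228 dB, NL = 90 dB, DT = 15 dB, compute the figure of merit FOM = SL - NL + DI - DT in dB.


Step 1: DI = 10*log10(335) = 25.25 dB
Step 2: FOM = SL - NL + DI - DT = 228 - 90 + 25.25 - 15 = 148.25

148.25 dB


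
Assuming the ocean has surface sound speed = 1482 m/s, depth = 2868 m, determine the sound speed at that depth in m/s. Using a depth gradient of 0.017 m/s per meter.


c = 1482 + 0.017 * 2868 = 1530.756

1530.756 m/s


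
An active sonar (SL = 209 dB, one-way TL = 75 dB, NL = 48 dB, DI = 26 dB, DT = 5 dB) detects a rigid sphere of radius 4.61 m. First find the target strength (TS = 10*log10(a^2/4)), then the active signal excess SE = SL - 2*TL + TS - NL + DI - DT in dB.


Step 1: TS = 10*log10(4.61^2/4) = 7.25 dB
Step 2: SE = SL - 2*TL + TS - NL + DI - DT = 209 - 2*75 + (7.25) - 48 + 26 - 5 = 39.25

39.25 dB


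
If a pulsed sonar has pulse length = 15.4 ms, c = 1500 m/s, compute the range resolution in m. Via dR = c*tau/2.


11.55 m


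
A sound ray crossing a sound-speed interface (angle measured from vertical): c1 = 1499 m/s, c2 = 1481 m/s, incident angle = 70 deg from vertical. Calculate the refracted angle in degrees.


68.19 deg


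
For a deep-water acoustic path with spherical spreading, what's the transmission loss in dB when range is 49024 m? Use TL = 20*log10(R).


TL = 20*log10(49024) = 93.81

93.81 dB


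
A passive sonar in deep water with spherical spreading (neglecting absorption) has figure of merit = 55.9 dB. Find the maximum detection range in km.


At max range FOM = TL, so 20*log10(R) = 55.9
R = 10^(55.9/20) = 623.73 m = 0.62 km

0.62 km


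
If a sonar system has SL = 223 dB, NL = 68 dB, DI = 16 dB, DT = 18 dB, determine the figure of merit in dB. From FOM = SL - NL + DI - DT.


153 dB


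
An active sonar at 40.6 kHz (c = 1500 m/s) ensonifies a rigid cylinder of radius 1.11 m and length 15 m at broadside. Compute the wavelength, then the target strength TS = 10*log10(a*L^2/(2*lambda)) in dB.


Step 1: lambda = c/f = 1500/40600 = 0.03695 m
Step 2: TS = 10*log10(a*L^2/(2*lambda)) = 10*log10(1.11*15^2/(2*0.03695)) = 35.29

35.29 dB


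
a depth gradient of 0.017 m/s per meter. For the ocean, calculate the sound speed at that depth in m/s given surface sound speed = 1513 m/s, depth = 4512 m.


c = 1513 + 0.017 * 4512 = 1589.704

1589.704 m/s


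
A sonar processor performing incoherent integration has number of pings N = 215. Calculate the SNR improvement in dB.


Gain = 5*log10(215) = 11.66

11.66 dB


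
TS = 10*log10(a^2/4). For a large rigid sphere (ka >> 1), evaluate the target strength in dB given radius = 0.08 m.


-27.96 dB


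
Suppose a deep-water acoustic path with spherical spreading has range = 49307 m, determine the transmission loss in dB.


93.86 dB


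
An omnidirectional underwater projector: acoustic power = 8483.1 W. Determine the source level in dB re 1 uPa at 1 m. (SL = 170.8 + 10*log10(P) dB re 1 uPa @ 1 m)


210.09 dB


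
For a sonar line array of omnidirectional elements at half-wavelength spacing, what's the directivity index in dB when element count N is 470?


DI = 10*log10(470) = 26.72

26.72 dB


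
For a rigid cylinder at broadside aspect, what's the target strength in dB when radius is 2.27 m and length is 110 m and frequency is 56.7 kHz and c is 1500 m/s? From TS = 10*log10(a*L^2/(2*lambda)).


lambda = 1500/56700 = 0.02646 m
TS = 10*log10(2.27*110^2/(2*0.02646)) = 57.15

57.15 dB


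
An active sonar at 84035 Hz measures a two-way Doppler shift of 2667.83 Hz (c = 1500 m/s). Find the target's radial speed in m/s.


From fd = 2*f*v/c, v = c*fd/(2*f) = 1500 * 2667.83 / (2*84035) = 23.81

23.81 m/s


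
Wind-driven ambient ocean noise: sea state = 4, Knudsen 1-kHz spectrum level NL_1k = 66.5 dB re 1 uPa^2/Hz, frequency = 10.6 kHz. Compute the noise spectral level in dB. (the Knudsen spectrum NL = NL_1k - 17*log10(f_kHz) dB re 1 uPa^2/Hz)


NL = NL_1k - 17*log10(f_kHz) = 66.5 - 17*log10(10.6) = 66.5 - (17.43) = 49.07

49.07 dB


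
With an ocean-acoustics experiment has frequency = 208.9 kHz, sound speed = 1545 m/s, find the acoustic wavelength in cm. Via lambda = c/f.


lambda = c/f = 1545 / 208900 = 0.0074 m = 0.74 cm

0.74 cm


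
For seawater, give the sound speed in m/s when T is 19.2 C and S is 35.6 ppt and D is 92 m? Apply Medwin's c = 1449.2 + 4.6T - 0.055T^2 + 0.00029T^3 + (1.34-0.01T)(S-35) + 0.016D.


c = 1449.2 + 4.6*19.2 - 0.055*19.2^2 + 0.00029*19.2^3 + (1.34 - 0.01*19.2)*(35.6 - 35) + 0.016*92 = 1521.46

1521.46 m/s


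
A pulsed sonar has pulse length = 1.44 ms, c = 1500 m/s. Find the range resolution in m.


dR = c*tau/2 = 1500 * 1.44e-3 / 2 = 1.08

1.08 m


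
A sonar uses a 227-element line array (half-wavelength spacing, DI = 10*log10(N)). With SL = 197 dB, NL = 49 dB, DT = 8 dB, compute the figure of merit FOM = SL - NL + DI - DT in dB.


Step 1: DI = 10*log10(227) = 23.56 dB
Step 2: FOM = SL - NL + DI - DT = 197 - 49 + 23.56 - 8 = 163.56

163.56 dB


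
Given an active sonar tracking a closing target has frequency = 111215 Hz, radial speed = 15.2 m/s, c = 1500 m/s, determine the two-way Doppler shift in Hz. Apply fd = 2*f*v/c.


fd = 2*f*v/c = 2 * 111215 * 15.2 / 1500 = 2253.96

2253.96 Hz


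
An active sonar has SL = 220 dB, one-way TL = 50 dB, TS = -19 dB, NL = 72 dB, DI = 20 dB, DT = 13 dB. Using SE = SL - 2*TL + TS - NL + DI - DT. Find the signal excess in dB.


SE = SL - 2*TL + TS - NL + DI - DT = 220 - 2*50 + (-19) - 72 + 20 - 13 = 36

36 dB


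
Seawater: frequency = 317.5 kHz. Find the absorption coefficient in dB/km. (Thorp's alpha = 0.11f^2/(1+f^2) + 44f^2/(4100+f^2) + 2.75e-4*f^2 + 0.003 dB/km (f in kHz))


f^2 = 100806.25
alpha = 0.11*100806.25/(1+100806.25) + 44*100806.25/(4100+100806.25) + 2.75e-4*100806.25 + 0.003 = 70.115

70.115 dB/km


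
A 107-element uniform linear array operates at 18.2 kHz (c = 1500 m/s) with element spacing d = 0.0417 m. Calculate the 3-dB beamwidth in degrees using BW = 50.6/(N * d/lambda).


0.93 deg


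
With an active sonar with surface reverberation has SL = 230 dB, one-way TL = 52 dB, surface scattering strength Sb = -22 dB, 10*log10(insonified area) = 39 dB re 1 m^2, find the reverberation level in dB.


RL = SL - 2*TL + Sb + 10*log10(A) = 230 - 2*52 + (-22) + 39 = 143

143 dB


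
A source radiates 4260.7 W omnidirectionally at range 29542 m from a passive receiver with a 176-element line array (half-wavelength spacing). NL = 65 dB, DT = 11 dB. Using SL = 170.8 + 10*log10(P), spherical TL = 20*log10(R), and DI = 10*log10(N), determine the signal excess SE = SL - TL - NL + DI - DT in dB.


Step 1: SL = 170.8 + 10*log10(4260.7) = 207.09 dB
Step 2: TL = 20*log10(29542) = 89.41 dB
Step 3: DI = 10*log10(176) = 22.46 dB
Step 4: SE = SL - TL - NL + DI - DT = 207.09 - 89.41 - 65 + 22.46 - 11 = 64.14

64.14 dB


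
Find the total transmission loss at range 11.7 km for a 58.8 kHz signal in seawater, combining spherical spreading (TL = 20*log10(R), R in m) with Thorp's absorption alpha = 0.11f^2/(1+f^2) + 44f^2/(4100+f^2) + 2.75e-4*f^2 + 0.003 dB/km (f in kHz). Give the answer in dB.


Step 1 (Thorp): alpha = 0.11*3457.44/(1+3457.44) + 44*3457.44/(4100+3457.44) + 2.75e-4*3457.44 + 0.003 = 21.1932 dB/km
Step 2: TL_spread = 20*log10(11700) = 81.36 dB
Step 3: TL_abs = alpha*R = 21.1932 * 11.7 = 247.96 dB
Step 4: TL_total = 81.36 + 247.96 = 329.32

329.32 dB


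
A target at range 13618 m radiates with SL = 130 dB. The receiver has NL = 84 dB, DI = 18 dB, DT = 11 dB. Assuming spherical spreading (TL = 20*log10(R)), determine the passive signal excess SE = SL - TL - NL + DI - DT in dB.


Step 1: TL = 20*log10(13618) = 82.68 dB
Step 2: SE = 130 - 82.68 - 84 + 18 - 11 = -29.68

-29.68 dB


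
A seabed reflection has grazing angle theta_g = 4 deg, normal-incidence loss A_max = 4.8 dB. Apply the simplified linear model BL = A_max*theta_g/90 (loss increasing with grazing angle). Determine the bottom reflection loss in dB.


BL = A_max * theta_g / 90 = 4.8 * 4 / 90 = 0.21

0.21 dB


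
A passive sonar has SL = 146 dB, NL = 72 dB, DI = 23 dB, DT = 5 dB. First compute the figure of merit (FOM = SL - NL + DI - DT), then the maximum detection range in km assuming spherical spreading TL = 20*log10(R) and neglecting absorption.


Step 1: FOM = SL - NL + DI - DT = 146 - 72 + 23 - 5 = 92 dB
Step 2: at max range FOM = TL = 20*log10(R), so R = 10^(92/20) = 39810.72 m = 39.81 km

39.81 km


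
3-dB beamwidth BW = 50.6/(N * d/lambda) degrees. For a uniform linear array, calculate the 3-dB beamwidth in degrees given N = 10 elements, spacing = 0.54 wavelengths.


BW = 50.6 / (10 * 0.54) = 50.6 / 5.4 = 9.37

9.37 deg


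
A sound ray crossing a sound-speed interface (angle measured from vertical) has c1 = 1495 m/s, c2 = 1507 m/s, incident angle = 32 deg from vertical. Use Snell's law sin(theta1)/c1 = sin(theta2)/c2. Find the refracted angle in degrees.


sin(theta2) = (c2/c1)*sin(theta1) = (1507/1495)*sin(32 deg) = 0.53417
theta2 = arcsin(0.53417) = 32.29

32.29 deg


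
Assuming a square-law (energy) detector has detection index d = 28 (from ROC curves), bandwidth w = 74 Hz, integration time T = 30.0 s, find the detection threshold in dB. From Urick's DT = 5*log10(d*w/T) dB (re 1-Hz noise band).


9.2 dB


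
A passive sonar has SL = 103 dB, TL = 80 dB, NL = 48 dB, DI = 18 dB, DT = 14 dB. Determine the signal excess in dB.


SE = SL - TL - NL + DI - DT = 103 - 80 - 48 + 18 - 14 = -21

-21 dB


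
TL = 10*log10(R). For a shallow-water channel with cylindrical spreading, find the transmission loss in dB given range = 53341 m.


TL = 10*log10(53341) = 47.27

47.27 dB


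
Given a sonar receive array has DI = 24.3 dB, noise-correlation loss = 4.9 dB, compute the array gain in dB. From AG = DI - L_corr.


19.4 dB


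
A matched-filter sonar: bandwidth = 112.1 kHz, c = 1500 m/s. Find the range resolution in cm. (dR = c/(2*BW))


dR = c/(2*BW) = 1500 / (2 * 112.1e3) = 0.0067 m = 0.67 cm

0.67 cm


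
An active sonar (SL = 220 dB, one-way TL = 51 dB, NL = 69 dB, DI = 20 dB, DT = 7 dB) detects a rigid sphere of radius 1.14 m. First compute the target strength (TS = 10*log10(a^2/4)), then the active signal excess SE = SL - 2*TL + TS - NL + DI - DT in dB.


Step 1: TS = 10*log10(1.14^2/4) = -4.88 dB
Step 2: SE = SL - 2*TL + TS - NL + DI - DT = 220 - 2*51 + (-4.88) - 69 + 20 - 7 = 57.12

57.12 dB


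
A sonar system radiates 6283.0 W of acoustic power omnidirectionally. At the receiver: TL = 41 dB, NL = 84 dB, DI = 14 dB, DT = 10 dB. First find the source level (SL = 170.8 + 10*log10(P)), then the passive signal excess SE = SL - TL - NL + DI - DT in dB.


Step 1: SL = 170.8 + 10*log10(6283.0) = 208.78 dB
Step 2: SE = SL - TL - NL + DI - DT = 208.78 - 41 - 84 + 14 - 10 = 87.78

87.78 dB


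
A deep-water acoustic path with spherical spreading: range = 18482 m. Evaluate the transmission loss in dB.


TL = 20*log10(18482) = 85.33

85.33 dB


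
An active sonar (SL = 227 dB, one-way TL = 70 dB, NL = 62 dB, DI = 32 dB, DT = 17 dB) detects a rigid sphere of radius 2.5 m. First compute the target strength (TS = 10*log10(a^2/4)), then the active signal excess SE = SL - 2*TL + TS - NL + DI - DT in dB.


Step 1: TS = 10*log10(2.5^2/4) = 1.94 dB
Step 2: SE = SL - 2*TL + TS - NL + DI - DT = 227 - 2*70 + (1.94) - 62 + 32 - 17 = 41.94

41.94 dB


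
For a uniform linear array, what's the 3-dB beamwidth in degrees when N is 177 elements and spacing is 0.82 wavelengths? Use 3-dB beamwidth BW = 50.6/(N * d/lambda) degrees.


BW = 50.6 / (177 * 0.82) = 50.6 / 145.14 = 0.35

0.35 deg


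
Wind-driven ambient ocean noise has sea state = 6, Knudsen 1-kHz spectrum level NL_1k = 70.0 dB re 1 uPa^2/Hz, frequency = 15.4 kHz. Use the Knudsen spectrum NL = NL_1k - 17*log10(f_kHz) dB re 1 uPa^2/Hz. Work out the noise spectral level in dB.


49.81 dB


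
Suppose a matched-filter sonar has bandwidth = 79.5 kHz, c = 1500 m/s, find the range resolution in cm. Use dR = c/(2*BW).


dR = c/(2*BW) = 1500 / (2 * 79.5e3) = 0.0094 m = 0.94 cm

0.94 cm


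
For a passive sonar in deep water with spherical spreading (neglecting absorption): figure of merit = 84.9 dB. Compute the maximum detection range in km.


At max range FOM = TL, so 20*log10(R) = 84.9
R = 10^(84.9/20) = 17579.24 m = 17.58 km

17.58 km


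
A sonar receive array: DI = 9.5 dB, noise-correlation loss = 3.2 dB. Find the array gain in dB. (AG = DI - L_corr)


6.3 dB


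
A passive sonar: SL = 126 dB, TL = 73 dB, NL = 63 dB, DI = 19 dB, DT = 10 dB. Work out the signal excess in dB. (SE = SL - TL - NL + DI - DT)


SE = SL - TL - NL + DI - DT = 126 - 73 - 63 + 19 - 10 = -1

-1 dB


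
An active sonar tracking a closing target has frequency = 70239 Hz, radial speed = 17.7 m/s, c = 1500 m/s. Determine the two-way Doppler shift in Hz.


fd = 2*f*v/c = 2 * 70239 * 17.7 / 1500 = 1657.64

1657.64 Hz


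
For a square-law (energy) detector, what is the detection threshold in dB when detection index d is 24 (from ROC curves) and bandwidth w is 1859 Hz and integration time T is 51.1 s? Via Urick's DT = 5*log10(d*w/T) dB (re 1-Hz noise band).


DT = 5*log10(d*w/T) = 5*log10(24 * 1859 / 51.1) = 5*log10(873.11) = 14.71

14.71 dB


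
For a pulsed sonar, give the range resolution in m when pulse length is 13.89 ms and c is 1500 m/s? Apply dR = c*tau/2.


10.4175 m


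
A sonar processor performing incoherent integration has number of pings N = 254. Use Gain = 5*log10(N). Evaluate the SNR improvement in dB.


Gain = 5*log10(254) = 12.02

12.02 dB


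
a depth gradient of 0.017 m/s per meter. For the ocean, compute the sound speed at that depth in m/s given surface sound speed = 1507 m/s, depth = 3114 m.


1559.938 m/s


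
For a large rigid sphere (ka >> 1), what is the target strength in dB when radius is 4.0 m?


TS = 10*log10(4.0^2 / 4) = 10*log10(4.0) = 6.02

6.02 dB


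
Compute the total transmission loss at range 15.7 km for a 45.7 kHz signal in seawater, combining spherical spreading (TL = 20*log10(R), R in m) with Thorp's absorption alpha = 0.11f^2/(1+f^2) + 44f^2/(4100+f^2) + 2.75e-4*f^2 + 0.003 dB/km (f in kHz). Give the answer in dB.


Step 1 (Thorp): alpha = 0.11*2088.49/(1+2088.49) + 44*2088.49/(4100+2088.49) + 2.75e-4*2088.49 + 0.003 = 15.5364 dB/km
Step 2: TL_spread = 20*log10(15700) = 83.92 dB
Step 3: TL_abs = alpha*R = 15.5364 * 15.7 = 243.92 dB
Step 4: TL_total = 83.92 + 243.92 = 327.84

327.84 dB


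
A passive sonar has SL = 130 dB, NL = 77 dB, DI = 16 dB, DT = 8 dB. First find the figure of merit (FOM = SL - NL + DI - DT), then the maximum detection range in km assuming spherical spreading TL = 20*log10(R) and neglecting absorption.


Step 1: FOM = SL - NL + DI - DT = 130 - 77 + 16 - 8 = 61 dB
Step 2: at max range FOM = TL = 20*log10(R), so R = 10^(61/20) = 1122.02 m = 1.12 km

1.12 km


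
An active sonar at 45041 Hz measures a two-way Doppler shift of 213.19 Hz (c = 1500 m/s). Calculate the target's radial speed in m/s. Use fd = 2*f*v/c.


From fd = 2*f*v/c, v = c*fd/(2*f) = 1500 * 213.19 / (2*45041) = 3.55

3.55 m/s


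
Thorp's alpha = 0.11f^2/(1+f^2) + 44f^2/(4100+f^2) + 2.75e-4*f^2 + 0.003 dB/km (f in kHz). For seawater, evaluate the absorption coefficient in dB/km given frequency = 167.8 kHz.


f^2 = 28156.84
alpha = 0.11*28156.84/(1+28156.84) + 44*28156.84/(4100+28156.84) + 2.75e-4*28156.84 + 0.003 = 46.264

46.264 dB/km


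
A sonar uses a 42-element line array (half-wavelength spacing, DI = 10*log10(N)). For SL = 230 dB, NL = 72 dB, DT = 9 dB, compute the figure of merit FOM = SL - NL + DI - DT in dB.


Step 1: DI = 10*log10(42) = 16.23 dB
Step 2: FOM = SL - NL + DI - DT = 230 - 72 + 16.23 - 9 = 165.23

165.23 dB


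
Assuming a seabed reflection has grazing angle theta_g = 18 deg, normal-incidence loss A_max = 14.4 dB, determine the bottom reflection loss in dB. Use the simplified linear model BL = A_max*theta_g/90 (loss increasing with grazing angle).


2.88 dB


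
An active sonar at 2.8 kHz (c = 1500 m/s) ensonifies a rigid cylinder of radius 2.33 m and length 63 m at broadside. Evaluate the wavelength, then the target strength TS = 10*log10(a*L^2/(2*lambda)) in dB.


Step 1: lambda = c/f = 1500/2800 = 0.53571 m
Step 2: TS = 10*log10(a*L^2/(2*lambda)) = 10*log10(2.33*63^2/(2*0.53571)) = 39.36

39.36 dB


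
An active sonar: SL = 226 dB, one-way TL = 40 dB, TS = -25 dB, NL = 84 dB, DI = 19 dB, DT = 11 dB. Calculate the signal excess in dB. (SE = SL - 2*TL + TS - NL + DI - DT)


SE = SL - 2*TL + TS - NL + DI - DT = 226 - 2*40 + (-25) - 84 + 19 - 11 = 45

45 dB


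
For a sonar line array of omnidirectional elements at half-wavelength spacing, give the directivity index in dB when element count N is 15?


11.76 dB


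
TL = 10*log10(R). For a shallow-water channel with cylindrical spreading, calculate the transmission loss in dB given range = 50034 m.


TL = 10*log10(50034) = 46.99

46.99 dB


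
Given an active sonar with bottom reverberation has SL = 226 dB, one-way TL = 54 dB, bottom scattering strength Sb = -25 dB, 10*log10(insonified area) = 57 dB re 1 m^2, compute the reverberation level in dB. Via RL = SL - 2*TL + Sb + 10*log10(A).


RL = SL - 2*TL + Sb + 10*log10(A) = 226 - 2*54 + (-25) + 57 = 150

150 dB


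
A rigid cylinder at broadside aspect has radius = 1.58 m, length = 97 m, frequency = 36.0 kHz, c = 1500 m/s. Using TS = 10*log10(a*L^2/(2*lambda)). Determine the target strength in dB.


52.51 dB


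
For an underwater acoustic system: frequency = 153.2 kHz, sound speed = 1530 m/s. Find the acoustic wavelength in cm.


lambda = c/f = 1530 / 153200 = 0.01 m = 1.0 cm

1.0 cm


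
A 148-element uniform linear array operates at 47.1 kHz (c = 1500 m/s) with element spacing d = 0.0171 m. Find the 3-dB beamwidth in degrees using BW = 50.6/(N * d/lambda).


Step 1: lambda = 1500/47100 = 0.03185 m
Step 2: d/lambda = 0.0171/0.03185 = 0.5369
Step 3: BW = 50.6/(N * d/lambda) = 50.6/(148 * 0.5369) = 0.64

0.64 deg


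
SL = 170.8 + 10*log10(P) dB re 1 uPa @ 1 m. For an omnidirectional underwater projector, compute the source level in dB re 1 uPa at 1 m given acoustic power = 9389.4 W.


SL = 170.8 + 10*log10(9389.4) = 170.8 + 39.73 = 210.53

210.53 dB


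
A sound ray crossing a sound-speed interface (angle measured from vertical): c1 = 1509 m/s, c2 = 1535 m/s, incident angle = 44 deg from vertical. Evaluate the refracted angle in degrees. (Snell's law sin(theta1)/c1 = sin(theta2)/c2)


44.96 deg


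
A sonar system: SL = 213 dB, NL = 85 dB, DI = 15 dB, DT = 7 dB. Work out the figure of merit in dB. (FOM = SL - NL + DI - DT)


FOM = SL - NL + DI - DT = 213 - 85 + 15 - 7 = 136

136 dB


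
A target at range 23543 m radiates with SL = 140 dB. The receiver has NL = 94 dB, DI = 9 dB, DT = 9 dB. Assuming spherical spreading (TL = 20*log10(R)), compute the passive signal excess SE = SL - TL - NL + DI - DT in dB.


Step 1: TL = 20*log10(23543) = 87.44 dB
Step 2: SE = 140 - 87.44 - 94 + 9 - 9 = -41.44

-41.44 dB


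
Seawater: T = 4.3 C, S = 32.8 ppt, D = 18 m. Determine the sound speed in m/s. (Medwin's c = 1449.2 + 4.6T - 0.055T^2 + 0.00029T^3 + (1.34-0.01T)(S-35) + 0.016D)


c = 1449.2 + 4.6*4.3 - 0.055*4.3^2 + 0.00029*4.3^3 + (1.34 - 0.01*4.3)*(32.8 - 35) + 0.016*18 = 1465.42

1465.42 m/s


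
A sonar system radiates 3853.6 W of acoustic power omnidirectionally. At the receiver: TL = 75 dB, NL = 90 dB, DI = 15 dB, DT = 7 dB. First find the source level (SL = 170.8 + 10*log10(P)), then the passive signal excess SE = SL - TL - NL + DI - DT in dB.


Step 1: SL = 170.8 + 10*log10(3853.6) = 206.66 dB
Step 2: SE = SL - TL - NL + DI - DT = 206.66 - 75 - 90 + 15 - 7 = 49.66

49.66 dB
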